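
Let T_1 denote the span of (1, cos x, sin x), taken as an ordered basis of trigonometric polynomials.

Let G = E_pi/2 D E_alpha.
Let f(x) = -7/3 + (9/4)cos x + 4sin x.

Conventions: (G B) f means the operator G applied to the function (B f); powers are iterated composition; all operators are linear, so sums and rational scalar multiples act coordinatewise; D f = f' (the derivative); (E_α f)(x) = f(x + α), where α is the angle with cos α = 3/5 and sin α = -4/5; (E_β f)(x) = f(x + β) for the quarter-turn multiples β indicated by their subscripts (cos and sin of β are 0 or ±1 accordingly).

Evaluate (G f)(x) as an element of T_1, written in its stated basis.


the image equals g(x) = (37/20)cos x - (21/5)sin x

E_alpha f = -7/3 - (37/20)cos x + (21/5)sin x
D E_alpha f = (21/5)cos x + (37/20)sin x
E_pi/2 D E_alpha f = (37/20)cos x - (21/5)sin x


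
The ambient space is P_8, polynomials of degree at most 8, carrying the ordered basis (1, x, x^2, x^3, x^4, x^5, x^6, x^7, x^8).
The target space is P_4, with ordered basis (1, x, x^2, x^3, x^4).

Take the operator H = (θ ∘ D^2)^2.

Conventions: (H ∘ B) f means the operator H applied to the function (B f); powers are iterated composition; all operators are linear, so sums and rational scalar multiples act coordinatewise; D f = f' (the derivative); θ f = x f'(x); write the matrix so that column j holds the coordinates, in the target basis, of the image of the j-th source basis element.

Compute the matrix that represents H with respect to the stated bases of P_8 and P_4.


image of 1: 0
image of x: 0
image of x^2: 0
image of x^3: 0
image of x^4: 0
image of x^5: 360x
image of x^6: 2880x^2
image of x^7: 12600x^3
image of x^8: 40320x^4
each image's coordinates form column j of the matrix

the matrix is [[0, 0, 0, 0, 0, 0, 0, 0, 0]; [0, 0, 0, 0, 0, 360, 0, 0, 0]; [0, 0, 0, 0, 0, 0, 2880, 0, 0]; [0, 0, 0, 0, 0, 0, 0, 12600, 0]; [0, 0, 0, 0, 0, 0, 0, 0, 40320]] (rows listed top to bottom)


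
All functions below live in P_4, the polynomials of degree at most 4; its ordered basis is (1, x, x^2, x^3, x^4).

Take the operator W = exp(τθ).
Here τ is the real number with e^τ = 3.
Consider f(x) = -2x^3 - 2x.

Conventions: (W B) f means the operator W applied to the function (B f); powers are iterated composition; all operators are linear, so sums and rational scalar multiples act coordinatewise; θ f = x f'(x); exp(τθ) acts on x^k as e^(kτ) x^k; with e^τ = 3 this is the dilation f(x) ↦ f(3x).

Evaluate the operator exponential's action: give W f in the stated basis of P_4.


exp(τθ) x^k = e^(kτ) x^k; with e^τ = 3 this sends x^k to 3^k x^k
x ↦ 3 x
x^3 ↦ 27 x^3
applying this coordinatewise to f: exp(τθ) f = -54x^3 - 6x

the image equals g(x) = -54x^3 - 6x


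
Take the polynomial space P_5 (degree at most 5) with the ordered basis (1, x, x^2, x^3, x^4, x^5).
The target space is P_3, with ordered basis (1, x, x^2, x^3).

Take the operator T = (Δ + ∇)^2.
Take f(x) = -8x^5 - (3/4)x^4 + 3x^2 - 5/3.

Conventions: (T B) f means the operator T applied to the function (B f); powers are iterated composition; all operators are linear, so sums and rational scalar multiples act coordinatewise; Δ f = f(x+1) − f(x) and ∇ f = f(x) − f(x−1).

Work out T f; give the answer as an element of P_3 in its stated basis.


Δ f = -40x^4 - 83x^3 - (169/2)x^2 - 37x - 23/4
∇ f = -40x^4 + 77x^3 - (151/2)x^2 + 43x - 41/4
(Δ + ∇) f = -80x^4 - 6x^3 - 160x^2 + 6x - 16
Δ (Δ + ∇) f = -320x^3 - 498x^2 - 658x - 240
∇ (Δ + ∇) f = -320x^3 + 462x^2 - 622x + 240
(Δ + ∇) (Δ + ∇) f = -640x^3 - 36x^2 - 1280x

the image equals g(x) = -640x^3 - 36x^2 - 1280x


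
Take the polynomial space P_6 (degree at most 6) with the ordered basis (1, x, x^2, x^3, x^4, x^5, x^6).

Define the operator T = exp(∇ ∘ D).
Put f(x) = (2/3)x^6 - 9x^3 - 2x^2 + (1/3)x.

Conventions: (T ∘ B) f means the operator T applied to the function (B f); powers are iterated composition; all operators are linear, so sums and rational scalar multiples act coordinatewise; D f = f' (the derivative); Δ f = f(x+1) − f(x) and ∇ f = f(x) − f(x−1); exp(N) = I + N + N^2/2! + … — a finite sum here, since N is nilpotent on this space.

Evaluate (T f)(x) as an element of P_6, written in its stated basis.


the image equals g(x) = (2/3)x^6 + 20x^4 - 49x^3 + 158x^2 - (941/3)x + 247

order-1 term: 20x^4 - 40x^3 + 40x^2 - 74x + 27
order-2 term: 120x^2 - 240x + 140
order-3 term: 80
the series for exp(∇ ∘ D) f terminates at order 3
exp(∇ ∘ D) f = (2/3)x^6 + 20x^4 - 49x^3 + 158x^2 - (941/3)x + 247


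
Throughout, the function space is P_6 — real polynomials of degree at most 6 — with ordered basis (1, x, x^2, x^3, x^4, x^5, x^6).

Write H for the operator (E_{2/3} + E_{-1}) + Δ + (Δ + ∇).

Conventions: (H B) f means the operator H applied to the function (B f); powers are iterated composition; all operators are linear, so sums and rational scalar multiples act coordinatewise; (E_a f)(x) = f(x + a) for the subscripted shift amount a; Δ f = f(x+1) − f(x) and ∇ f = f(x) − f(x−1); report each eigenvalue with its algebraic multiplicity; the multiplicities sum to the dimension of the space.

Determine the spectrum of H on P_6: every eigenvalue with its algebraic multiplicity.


image of 1: 2
image of x: 2x + 8/3
image of x^2: 2x^2 + (16/3)x + 22/9
image of x^3: 2x^3 + 8x^2 + (22/3)x + 62/27
image of x^4: 2x^4 + (32/3)x^3 + (44/3)x^2 + (248/27)x + 178/81
image of x^5: 2x^5 + (40/3)x^4 + (220/9)x^3 + (620/27)x^2 + (890/81)x + 518/243
image of x^6: 2x^6 + 16x^5 + (110/3)x^4 + (1240/27)x^3 + (890/27)x^2 + (1036/81)x + 1522/729
the matrix is upper triangular; its diagonal is (2, 2, 2, 2, 2, 2, 2)
for a triangular matrix the eigenvalues are the diagonal entries, with algebraic multiplicity their repetition count

λ = 2 (multiplicity 7)


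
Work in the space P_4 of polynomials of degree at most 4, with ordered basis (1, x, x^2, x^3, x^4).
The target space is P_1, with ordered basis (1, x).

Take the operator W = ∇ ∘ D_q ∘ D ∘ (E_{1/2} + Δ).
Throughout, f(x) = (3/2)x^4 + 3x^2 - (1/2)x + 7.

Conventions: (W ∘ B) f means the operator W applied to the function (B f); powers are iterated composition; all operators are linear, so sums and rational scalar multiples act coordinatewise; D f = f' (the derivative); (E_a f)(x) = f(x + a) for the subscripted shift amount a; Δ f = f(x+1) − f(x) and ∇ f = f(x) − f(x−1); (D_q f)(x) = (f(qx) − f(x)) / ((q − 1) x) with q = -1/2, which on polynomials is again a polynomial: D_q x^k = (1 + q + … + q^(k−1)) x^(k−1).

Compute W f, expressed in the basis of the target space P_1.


E_{1/2} f = (3/2)x^4 + 3x^3 + (21/4)x^2 + (13/4)x + 243/32
Δ f = 6x^3 + 9x^2 + 12x + 4
(E_{1/2} + Δ) f = (3/2)x^4 + 9x^3 + (57/4)x^2 + (61/4)x + 371/32
D (E_{1/2} + Δ) f = 6x^3 + 27x^2 + (57/2)x + 61/4
D_q D (E_{1/2} + Δ) f = (9/2)x^2 + (27/2)x + 57/2
∇ D_q D (E_{1/2} + Δ) f = 9x + 9

the result is g(x) = 9x + 9


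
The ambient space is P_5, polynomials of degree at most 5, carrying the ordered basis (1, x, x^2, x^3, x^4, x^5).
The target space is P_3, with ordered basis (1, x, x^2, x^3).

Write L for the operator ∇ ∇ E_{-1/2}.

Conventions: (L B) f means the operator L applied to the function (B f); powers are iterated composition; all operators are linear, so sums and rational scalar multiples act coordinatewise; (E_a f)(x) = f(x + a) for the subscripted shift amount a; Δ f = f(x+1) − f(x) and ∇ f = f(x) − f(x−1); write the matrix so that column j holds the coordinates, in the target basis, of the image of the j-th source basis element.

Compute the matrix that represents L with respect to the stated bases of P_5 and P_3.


image of 1: 0
image of x: 0
image of x^2: 2
image of x^3: 6x - 9
image of x^4: 12x^2 - 36x + 29
image of x^5: 20x^3 - 90x^2 + 145x - 165/2
each image's coordinates form column j of the matrix

the matrix is [[0, 0, 2, -9, 29, -165/2]; [0, 0, 0, 6, -36, 145]; [0, 0, 0, 0, 12, -90]; [0, 0, 0, 0, 0, 20]] (rows listed top to bottom)


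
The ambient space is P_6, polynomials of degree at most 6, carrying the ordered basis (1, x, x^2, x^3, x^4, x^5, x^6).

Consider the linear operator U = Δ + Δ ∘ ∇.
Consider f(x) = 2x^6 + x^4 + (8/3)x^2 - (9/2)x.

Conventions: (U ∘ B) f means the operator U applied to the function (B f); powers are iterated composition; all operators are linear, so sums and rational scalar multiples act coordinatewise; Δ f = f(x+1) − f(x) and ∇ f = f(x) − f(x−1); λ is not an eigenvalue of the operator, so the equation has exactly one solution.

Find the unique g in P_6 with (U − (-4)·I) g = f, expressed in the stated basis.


write g with unknown coordinates in the stated basis and equate coefficients in (U − (-4)·I) g = f
solving from the highest basis element down gives g = (1/2)x^6 - (3/4)x^5 - (71/16)x^4 + (121/16)x^3 + (2153/192)x^2 - (6623/384)x - 4375/1536
check: U g = 3x^5 + (75/4)x^4 - (121/4)x^3 - (675/16)x^2 + (6191/96)x + 4375/384
so U g − (-4)·g = 2x^6 + x^4 + (8/3)x^2 - (9/2)x = f ✓

the result is g(x) = (1/2)x^6 - (3/4)x^5 - (71/16)x^4 + (121/16)x^3 + (2153/192)x^2 - (6623/384)x - 4375/1536


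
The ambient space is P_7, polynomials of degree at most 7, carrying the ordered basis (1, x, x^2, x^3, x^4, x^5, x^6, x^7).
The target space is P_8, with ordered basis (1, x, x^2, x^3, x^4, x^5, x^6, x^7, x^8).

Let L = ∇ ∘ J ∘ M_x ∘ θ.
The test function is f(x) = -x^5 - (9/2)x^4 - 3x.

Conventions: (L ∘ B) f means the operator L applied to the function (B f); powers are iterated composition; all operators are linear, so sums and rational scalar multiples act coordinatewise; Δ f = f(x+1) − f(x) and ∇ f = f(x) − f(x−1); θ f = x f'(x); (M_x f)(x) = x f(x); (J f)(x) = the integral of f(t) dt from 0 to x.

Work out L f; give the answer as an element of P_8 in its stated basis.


the result is g(x) = -5x^6 - 3x^5 + 20x^4 - 35x^3 + 27x^2 - 10x + 9/7

θ f = -5x^5 - 18x^4 - 3x
M_x θ f = -5x^6 - 18x^5 - 3x^2
J M_x θ f = -(5/7)x^7 - 3x^6 - x^3
∇ (J ∘ M_x) θ f = -5x^6 - 3x^5 + 20x^4 - 35x^3 + 27x^2 - 10x + 9/7


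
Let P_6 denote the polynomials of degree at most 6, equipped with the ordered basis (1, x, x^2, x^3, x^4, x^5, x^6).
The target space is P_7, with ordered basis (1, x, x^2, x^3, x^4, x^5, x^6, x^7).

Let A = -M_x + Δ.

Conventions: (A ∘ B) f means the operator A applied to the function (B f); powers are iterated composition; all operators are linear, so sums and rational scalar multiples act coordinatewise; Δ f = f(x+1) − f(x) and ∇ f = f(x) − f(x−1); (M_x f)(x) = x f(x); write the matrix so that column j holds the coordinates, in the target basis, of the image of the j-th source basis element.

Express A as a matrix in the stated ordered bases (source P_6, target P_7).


image of 1: -x
image of x: -x^2 + 1
image of x^2: -x^3 + 2x + 1
image of x^3: -x^4 + 3x^2 + 3x + 1
image of x^4: -x^5 + 4x^3 + 6x^2 + 4x + 1
image of x^5: -x^6 + 5x^4 + 10x^3 + 10x^2 + 5x + 1
image of x^6: -x^7 + 6x^5 + 15x^4 + 20x^3 + 15x^2 + 6x + 1
each image's coordinates form column j of the matrix

the matrix is [[0, 1, 1, 1, 1, 1, 1]; [-1, 0, 2, 3, 4, 5, 6]; [0, -1, 0, 3, 6, 10, 15]; [0, 0, -1, 0, 4, 10, 20]; [0, 0, 0, -1, 0, 5, 15]; [0, 0, 0, 0, -1, 0, 6]; [0, 0, 0, 0, 0, -1, 0]; [0, 0, 0, 0, 0, 0, -1]] (rows listed top to bottom)


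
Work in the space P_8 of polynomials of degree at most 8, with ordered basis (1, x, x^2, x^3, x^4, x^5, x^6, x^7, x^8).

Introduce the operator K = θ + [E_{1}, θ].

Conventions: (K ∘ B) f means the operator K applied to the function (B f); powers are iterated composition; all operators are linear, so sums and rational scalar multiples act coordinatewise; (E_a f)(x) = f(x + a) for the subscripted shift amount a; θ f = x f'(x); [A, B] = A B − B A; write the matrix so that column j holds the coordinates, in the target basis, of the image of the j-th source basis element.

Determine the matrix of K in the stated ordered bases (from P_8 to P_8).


the matrix is [[0, 1, 2, 3, 4, 5, 6, 7, 8]; [0, 1, 2, 6, 12, 20, 30, 42, 56]; [0, 0, 2, 3, 12, 30, 60, 105, 168]; [0, 0, 0, 3, 4, 20, 60, 140, 280]; [0, 0, 0, 0, 4, 5, 30, 105, 280]; [0, 0, 0, 0, 0, 5, 6, 42, 168]; [0, 0, 0, 0, 0, 0, 6, 7, 56]; [0, 0, 0, 0, 0, 0, 0, 7, 8]; [0, 0, 0, 0, 0, 0, 0, 0, 8]] (rows listed top to bottom)

image of 1: 0
image of x: x + 1
image of x^2: 2x^2 + 2x + 2
image of x^3: 3x^3 + 3x^2 + 6x + 3
image of x^4: 4x^4 + 4x^3 + 12x^2 + 12x + 4
image of x^5: 5x^5 + 5x^4 + 20x^3 + 30x^2 + 20x + 5
image of x^6: 6x^6 + 6x^5 + 30x^4 + 60x^3 + 60x^2 + 30x + 6
image of x^7: 7x^7 + 7x^6 + 42x^5 + 105x^4 + 140x^3 + 105x^2 + 42x + 7
image of x^8: 8x^8 + 8x^7 + 56x^6 + 168x^5 + 280x^4 + 280x^3 + 168x^2 + 56x + 8
each image's coordinates form column j of the matrix


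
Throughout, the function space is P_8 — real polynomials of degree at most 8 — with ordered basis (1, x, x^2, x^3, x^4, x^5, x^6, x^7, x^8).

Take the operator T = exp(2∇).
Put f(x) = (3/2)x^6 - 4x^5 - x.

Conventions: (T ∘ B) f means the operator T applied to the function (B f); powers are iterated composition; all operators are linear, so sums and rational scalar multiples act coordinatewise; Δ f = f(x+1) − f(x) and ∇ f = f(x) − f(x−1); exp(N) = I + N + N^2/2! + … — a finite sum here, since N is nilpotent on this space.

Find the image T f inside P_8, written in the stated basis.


the image equals g(x) = (3/2)x^6 + 14x^5 + 5x^4 - 140x^3 - 55x^2 + 245x - 19

order-1 term: 18x^5 - 85x^4 + 140x^3 - 125x^2 + 58x - 13
order-2 term: 90x^4 - 520x^3 + 1110x^2 - 1100x + 426
order-3 term: 240x^3 - 1400x^2 + 2760x - 1880
order-4 term: 360x^2 - 1760x + 2200
order-5 term: 288x - 848
order-6 term: 96
the series for exp(2∇) f terminates at order 6
exp(2∇) f = (3/2)x^6 + 14x^5 + 5x^4 - 140x^3 - 55x^2 + 245x - 19


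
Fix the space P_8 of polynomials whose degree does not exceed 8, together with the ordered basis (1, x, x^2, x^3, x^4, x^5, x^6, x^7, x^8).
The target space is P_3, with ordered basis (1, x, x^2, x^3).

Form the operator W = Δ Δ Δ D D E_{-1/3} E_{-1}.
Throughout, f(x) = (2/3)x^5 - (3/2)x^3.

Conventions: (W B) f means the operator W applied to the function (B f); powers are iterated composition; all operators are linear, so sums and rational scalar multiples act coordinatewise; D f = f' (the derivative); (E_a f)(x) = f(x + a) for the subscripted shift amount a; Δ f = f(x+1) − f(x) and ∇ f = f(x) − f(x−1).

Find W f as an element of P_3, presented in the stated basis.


E_{-1} f = (2/3)x^5 - (10/3)x^4 + (31/6)x^3 - (13/6)x^2 - (7/6)x + 5/6
E_{-1/3} E_{-1} f = (2/3)x^5 - (40/9)x^4 + (559/54)x^3 - (794/81)x^2 + (616/243)x + 544/729
D E_{-1/3} E_{-1} f = (10/3)x^4 - (160/9)x^3 + (559/18)x^2 - (1588/81)x + 616/243
D D E_{-1/3} E_{-1} f = (40/3)x^3 - (160/3)x^2 + (559/9)x - 1588/81
Δ D D E_{-1/3} E_{-1} f = 40x^2 - (200/3)x + 199/9
Δ Δ D D E_{-1/3} E_{-1} f = 80x - 80/3
Δ (Δ Δ D) D E_{-1/3} E_{-1} f = 80

the image equals g(x) = 80


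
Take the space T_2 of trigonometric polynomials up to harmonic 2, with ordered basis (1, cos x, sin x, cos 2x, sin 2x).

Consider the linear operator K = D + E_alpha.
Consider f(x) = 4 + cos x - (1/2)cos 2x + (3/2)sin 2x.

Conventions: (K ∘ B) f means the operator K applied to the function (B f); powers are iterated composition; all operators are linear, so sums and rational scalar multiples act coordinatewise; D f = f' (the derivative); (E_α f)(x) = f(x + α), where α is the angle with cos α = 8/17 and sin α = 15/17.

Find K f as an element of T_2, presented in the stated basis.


D f = -sin x + 3cos 2x + sin 2x
E_alpha f = 4 + (8/17)cos x - (15/17)sin x + (881/578)cos 2x - (243/578)sin 2x
(D + E_alpha) f = 4 + (8/17)cos x - (32/17)sin x + (2615/578)cos 2x + (335/578)sin 2x

the result is g(x) = 4 + (8/17)cos x - (32/17)sin x + (2615/578)cos 2x + (335/578)sin 2x


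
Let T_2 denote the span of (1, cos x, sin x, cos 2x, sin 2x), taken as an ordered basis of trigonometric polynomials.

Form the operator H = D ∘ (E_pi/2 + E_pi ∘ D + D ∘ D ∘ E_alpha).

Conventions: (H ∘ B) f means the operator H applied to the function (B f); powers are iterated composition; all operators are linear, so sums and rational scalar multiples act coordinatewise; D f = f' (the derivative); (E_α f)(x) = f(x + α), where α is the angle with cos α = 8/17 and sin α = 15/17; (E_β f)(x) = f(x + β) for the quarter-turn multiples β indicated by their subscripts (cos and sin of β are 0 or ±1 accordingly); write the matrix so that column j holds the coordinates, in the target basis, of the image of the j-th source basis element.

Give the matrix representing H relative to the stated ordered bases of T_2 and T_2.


image of 1: 0
image of cos x: (15/17)cos x + (8/17)sin x
image of sin x: -(8/17)cos x + (15/17)sin x
image of cos 2x: (764/289)cos 2x - (710/289)sin 2x
image of sin 2x: (710/289)cos 2x + (764/289)sin 2x
each image's coordinates form column j of the matrix

the matrix is [[0, 0, 0, 0, 0]; [0, 15/17, -8/17, 0, 0]; [0, 8/17, 15/17, 0, 0]; [0, 0, 0, 764/289, 710/289]; [0, 0, 0, -710/289, 764/289]] (rows listed top to bottom)


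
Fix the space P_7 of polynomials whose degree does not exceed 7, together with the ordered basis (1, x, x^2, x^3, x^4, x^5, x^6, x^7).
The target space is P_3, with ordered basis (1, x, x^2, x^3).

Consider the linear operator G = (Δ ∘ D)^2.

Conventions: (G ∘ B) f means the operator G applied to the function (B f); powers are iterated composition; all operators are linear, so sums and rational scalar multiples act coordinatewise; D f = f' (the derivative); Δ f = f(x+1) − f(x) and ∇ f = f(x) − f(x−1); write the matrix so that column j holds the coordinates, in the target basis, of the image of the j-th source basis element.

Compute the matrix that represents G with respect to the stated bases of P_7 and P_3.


the matrix is [[0, 0, 0, 0, 24, 120, 420, 1260]; [0, 0, 0, 0, 0, 120, 720, 2940]; [0, 0, 0, 0, 0, 0, 360, 2520]; [0, 0, 0, 0, 0, 0, 0, 840]] (rows listed top to bottom)

image of 1: 0
image of x: 0
image of x^2: 0
image of x^3: 0
image of x^4: 24
image of x^5: 120x + 120
image of x^6: 360x^2 + 720x + 420
image of x^7: 840x^3 + 2520x^2 + 2940x + 1260
each image's coordinates form column j of the matrix


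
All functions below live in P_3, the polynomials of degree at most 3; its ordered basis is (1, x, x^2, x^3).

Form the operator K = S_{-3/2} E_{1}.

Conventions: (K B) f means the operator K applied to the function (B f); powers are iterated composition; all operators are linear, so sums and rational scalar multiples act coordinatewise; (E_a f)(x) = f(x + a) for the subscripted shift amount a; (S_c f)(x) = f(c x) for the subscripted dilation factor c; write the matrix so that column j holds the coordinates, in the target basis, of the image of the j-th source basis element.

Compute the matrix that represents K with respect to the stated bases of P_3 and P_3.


image of 1: 1
image of x: -(3/2)x + 1
image of x^2: (9/4)x^2 - 3x + 1
image of x^3: -(27/8)x^3 + (27/4)x^2 - (9/2)x + 1
each image's coordinates form column j of the matrix

the matrix is [[1, 1, 1, 1]; [0, -3/2, -3, -9/2]; [0, 0, 9/4, 27/4]; [0, 0, 0, -27/8]] (rows listed top to bottom)


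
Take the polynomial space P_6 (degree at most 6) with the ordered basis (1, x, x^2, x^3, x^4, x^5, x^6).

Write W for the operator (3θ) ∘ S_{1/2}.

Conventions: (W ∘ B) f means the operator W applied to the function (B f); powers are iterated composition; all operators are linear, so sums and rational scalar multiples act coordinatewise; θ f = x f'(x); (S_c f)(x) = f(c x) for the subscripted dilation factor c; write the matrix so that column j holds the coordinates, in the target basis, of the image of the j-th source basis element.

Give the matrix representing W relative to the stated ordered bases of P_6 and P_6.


image of 1: 0
image of x: (3/2)x
image of x^2: (3/2)x^2
image of x^3: (9/8)x^3
image of x^4: (3/4)x^4
image of x^5: (15/32)x^5
image of x^6: (9/32)x^6
each image's coordinates form column j of the matrix

the matrix is [[0, 0, 0, 0, 0, 0, 0]; [0, 3/2, 0, 0, 0, 0, 0]; [0, 0, 3/2, 0, 0, 0, 0]; [0, 0, 0, 9/8, 0, 0, 0]; [0, 0, 0, 0, 3/4, 0, 0]; [0, 0, 0, 0, 0, 15/32, 0]; [0, 0, 0, 0, 0, 0, 9/32]] (rows listed top to bottom)


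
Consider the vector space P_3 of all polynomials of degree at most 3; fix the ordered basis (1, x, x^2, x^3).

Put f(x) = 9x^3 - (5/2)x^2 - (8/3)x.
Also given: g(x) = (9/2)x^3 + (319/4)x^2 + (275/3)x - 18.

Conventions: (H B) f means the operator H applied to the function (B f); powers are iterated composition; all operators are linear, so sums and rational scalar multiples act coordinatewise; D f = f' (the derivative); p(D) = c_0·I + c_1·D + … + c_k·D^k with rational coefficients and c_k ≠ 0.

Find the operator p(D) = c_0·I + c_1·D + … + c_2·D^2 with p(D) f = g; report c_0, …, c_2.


D^0 f = 9x^3 - (5/2)x^2 - (8/3)x
D^1 f = 27x^2 - 5x - 8/3
D^2 f = 54x - 5
matching coefficients of g against c_0 f + c_1 Df + … from the top degree down determines the c_i
solution: c_0 = 1/2, c_1 = 3, c_2 = 2

p(D) = (1/2)·I + 3·D + 2·D^2, i.e. c_0 = 1/2, c_1 = 3, c_2 = 2


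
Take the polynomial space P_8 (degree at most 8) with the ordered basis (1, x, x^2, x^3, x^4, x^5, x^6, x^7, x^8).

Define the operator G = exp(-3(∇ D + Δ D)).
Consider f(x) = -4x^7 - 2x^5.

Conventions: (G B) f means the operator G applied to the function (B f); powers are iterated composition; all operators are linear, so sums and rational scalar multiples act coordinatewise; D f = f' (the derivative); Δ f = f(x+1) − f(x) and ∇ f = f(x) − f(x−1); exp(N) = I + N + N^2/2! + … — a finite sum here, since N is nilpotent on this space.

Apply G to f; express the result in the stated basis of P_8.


the image equals g(x) = -4x^7 + 1006x^5 - 56880x^3 + 601728x

order-1 term: 1008x^5 + 3600x^3 + 1248x
order-2 term: -60480x^3 - 125280x
order-3 term: 725760x
the series for exp(-3(∇ D + Δ D)) f terminates at order 3
exp(-3(∇ D + Δ D)) f = -4x^7 + 1006x^5 - 56880x^3 + 601728x


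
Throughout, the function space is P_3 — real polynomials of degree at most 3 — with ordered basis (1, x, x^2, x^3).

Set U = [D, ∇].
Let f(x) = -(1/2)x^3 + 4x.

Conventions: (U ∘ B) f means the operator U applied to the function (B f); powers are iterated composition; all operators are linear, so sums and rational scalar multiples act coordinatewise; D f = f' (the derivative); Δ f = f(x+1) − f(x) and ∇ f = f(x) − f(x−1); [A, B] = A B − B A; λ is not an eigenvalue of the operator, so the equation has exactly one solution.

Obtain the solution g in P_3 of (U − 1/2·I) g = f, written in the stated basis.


write g with unknown coordinates in the stated basis and equate coefficients in (U − 1/2·I) g = f
solving from the highest basis element down gives g = x^3 - 8x
check: U g = 0
so U g − 1/2·g = -(1/2)x^3 + 4x = f ✓

the image equals g(x) = x^3 - 8x


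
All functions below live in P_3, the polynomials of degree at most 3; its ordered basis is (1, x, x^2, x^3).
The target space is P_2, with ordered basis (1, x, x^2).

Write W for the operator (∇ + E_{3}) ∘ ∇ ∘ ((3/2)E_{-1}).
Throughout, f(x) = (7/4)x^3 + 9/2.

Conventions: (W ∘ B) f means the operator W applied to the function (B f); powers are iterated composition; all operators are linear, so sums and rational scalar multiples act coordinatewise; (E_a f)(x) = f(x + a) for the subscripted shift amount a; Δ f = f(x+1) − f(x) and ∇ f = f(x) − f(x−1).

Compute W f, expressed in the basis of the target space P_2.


g(x) = (63/8)x^2 + (315/8)x - 105/8

E_{-1} f = (7/4)x^3 - (21/4)x^2 + (21/4)x + 11/4
((3/2)E_{-1}) f = (21/8)x^3 - (63/8)x^2 + (63/8)x + 33/8
∇ ((3/2)E_{-1}) f = (63/8)x^2 - (189/8)x + 147/8
∇ ∇ ((3/2)E_{-1}) f = (63/4)x - 63/2
E_{3} ∇ ((3/2)E_{-1}) f = (63/8)x^2 + (189/8)x + 147/8
(∇ + E_{3}) ∇ ((3/2)E_{-1}) f = (63/8)x^2 + (315/8)x - 105/8


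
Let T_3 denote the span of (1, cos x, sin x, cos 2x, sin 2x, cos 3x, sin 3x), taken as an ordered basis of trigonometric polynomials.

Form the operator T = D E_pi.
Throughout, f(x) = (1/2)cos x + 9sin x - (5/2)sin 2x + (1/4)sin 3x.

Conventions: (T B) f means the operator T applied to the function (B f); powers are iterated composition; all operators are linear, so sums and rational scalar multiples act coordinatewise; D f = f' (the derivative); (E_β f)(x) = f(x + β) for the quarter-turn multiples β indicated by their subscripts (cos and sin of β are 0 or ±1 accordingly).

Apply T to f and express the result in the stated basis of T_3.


E_pi f = -(1/2)cos x - 9sin x - (5/2)sin 2x - (1/4)sin 3x
D E_pi f = -9cos x + (1/2)sin x - 5cos 2x - (3/4)cos 3x

the image equals g(x) = -9cos x + (1/2)sin x - 5cos 2x - (3/4)cos 3x


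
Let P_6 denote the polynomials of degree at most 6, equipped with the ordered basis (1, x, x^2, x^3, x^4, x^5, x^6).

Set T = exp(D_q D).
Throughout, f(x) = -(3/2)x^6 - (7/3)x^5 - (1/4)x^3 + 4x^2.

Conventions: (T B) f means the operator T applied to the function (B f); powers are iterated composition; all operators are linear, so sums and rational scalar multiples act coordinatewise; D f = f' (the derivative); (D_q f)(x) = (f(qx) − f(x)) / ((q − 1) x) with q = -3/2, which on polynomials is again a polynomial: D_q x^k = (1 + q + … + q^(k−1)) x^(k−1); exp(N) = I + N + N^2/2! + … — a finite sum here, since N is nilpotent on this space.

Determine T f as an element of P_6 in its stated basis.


the image equals g(x) = -(3/2)x^6 - (7/3)x^5 - (495/16)x^4 + (449/24)x^3 - (3337/32)x^2 - (443/32)x - 1027/16

order-1 term: -(495/16)x^4 + (455/24)x^3 + (3/8)x + 8
order-2 term: -(3465/32)x^2 - (455/32)x
order-3 term: -1155/16
the series for exp(D_q D) f terminates at order 3
exp(D_q D) f = -(3/2)x^6 - (7/3)x^5 - (495/16)x^4 + (449/24)x^3 - (3337/32)x^2 - (443/32)x - 1027/16


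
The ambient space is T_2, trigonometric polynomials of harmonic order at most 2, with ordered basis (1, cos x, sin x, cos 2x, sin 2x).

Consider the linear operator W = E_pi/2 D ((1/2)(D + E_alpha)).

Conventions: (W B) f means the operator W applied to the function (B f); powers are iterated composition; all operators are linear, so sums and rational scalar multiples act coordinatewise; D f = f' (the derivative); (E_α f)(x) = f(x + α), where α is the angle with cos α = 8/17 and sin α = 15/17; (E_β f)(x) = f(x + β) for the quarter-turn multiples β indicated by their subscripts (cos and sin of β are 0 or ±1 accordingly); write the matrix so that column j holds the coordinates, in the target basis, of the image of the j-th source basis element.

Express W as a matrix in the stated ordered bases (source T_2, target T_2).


image of 1: 0
image of cos x: -(4/17)cos x + (16/17)sin x
image of sin x: -(16/17)cos x - (4/17)sin x
image of cos 2x: (818/289)cos 2x - (161/289)sin 2x
image of sin 2x: (161/289)cos 2x + (818/289)sin 2x
each image's coordinates form column j of the matrix

the matrix is [[0, 0, 0, 0, 0]; [0, -4/17, -16/17, 0, 0]; [0, 16/17, -4/17, 0, 0]; [0, 0, 0, 818/289, 161/289]; [0, 0, 0, -161/289, 818/289]] (rows listed top to bottom)


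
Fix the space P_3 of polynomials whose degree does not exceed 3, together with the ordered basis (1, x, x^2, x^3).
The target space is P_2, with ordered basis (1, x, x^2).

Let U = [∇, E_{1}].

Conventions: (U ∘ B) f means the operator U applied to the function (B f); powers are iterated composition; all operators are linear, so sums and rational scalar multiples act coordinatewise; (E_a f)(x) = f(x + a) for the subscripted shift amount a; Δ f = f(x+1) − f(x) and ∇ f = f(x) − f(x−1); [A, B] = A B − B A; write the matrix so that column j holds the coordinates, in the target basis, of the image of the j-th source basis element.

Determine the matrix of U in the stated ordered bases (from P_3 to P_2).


the matrix is [[0, 0, 0, 0]; [0, 0, 0, 0]; [0, 0, 0, 0]] (rows listed top to bottom)

image of 1: 0
image of x: 0
image of x^2: 0
image of x^3: 0
each image's coordinates form column j of the matrix


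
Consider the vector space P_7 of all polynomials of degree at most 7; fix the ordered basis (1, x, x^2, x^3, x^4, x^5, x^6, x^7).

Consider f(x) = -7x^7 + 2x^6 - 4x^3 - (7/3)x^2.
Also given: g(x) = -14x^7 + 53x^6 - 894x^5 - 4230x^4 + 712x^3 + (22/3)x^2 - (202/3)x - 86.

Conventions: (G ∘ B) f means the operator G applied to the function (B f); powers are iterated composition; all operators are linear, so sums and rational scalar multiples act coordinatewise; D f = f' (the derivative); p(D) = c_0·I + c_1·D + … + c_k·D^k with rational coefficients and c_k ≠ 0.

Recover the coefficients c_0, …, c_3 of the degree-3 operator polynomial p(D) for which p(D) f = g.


D^0 f = -7x^7 + 2x^6 - 4x^3 - (7/3)x^2
D^1 f = -49x^6 + 12x^5 - 12x^2 - (14/3)x
D^2 f = -294x^5 + 60x^4 - 24x - 14/3
D^3 f = -1470x^4 + 240x^3 - 24
matching coefficients of g against c_0 f + c_1 Df + … from the top degree down determines the c_i
solution: c_0 = 2, c_1 = -1, c_2 = 3, c_3 = 3

c_0 = 2, c_1 = -1, c_2 = 3, c_3 = 3


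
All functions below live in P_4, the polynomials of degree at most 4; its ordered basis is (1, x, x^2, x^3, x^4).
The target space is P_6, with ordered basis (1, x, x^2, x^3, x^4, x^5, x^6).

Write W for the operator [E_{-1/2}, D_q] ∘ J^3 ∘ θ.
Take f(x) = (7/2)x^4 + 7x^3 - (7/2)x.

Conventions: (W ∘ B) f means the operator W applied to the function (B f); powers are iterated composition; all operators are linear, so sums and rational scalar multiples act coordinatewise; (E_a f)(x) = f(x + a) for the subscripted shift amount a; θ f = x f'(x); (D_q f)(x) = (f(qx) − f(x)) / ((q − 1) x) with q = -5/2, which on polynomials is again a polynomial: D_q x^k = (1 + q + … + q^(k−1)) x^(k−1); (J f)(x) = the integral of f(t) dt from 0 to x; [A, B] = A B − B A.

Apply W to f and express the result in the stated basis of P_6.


θ f = 14x^4 + 21x^3 - (7/2)x
J θ f = (14/5)x^5 + (21/4)x^4 - (7/4)x^2
J J θ f = (7/15)x^6 + (21/20)x^5 - (7/12)x^3
J J J θ f = (1/15)x^7 + (7/40)x^6 - (7/48)x^4
D_q J^3 θ f = (11179/960)x^6 - (15561/1280)x^5 + (203/128)x^3
E_{-1/2} D_q J^3 θ f = (11179/960)x^6 - (60277/1280)x^5 + (37919/512)x^4 - (88963/1536)x^3 + (1519/64)x^2 - (98161/20480)x + 44681/122880
E_{-1/2} J^3 θ f = (1/15)x^7 - (7/120)x^6 - (7/40)x^5 + (7/32)x^4 - (63/640)x^2 + (91/1920)x - 53/7680
D_q E_{-1/2} J^3 θ f = (11179/960)x^6 + (5187/1280)x^5 - (3157/640)x^4 - (609/256)x^3 + (189/1280)x + 91/1920
[E_{-1/2}, D_q] J^3 θ f = -(8183/160)x^5 + (202223/2560)x^4 - (85309/1536)x^3 + (1519/64)x^2 - (20237/4096)x + 38857/122880

the image equals g(x) = -(8183/160)x^5 + (202223/2560)x^4 - (85309/1536)x^3 + (1519/64)x^2 - (20237/4096)x + 38857/122880


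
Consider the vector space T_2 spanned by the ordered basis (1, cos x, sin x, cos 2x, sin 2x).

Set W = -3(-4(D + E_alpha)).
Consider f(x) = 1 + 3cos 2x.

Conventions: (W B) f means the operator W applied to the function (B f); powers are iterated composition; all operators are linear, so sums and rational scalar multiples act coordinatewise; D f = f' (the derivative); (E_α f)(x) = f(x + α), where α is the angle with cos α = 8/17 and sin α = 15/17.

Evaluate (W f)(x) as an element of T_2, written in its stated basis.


the result is g(x) = 12 - (5796/289)cos 2x - (29448/289)sin 2x

D f = -6sin 2x
E_alpha f = 1 - (483/289)cos 2x - (720/289)sin 2x
(D + E_alpha) f = 1 - (483/289)cos 2x - (2454/289)sin 2x
(-4(D + E_alpha)) f = -4 + (1932/289)cos 2x + (9816/289)sin 2x
(-3(-4(D + E_alpha))) f = 12 - (5796/289)cos 2x - (29448/289)sin 2x


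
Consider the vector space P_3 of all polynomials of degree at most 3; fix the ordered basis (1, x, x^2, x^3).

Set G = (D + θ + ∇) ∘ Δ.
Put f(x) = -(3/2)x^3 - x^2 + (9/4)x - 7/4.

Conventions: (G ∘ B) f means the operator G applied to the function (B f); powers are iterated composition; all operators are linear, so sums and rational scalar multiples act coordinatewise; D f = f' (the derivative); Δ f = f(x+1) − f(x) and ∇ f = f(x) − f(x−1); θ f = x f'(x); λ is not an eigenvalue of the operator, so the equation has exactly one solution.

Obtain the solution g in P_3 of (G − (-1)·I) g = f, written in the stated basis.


the result is g(x) = -(3/2)x^3 + 8x^2 + (35/4)x - 117/4

write g with unknown coordinates in the stated basis and equate coefficients in (G − (-1)·I) g = f
solving from the highest basis element down gives g = -(3/2)x^3 + 8x^2 + (35/4)x - 117/4
check: G g = -9x^2 - (13/2)x + 55/2
so G g − (-1)·g = -(3/2)x^3 - x^2 + (9/4)x - 7/4 = f ✓


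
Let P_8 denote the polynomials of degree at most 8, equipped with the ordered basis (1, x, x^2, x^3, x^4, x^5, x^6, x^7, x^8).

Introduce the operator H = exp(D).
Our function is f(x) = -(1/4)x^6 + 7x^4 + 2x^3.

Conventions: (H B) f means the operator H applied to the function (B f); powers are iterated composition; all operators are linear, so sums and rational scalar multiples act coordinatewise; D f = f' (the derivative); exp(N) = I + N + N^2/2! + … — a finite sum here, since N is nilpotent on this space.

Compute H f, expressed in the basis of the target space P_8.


order-1 term: -(3/2)x^5 + 28x^3 + 6x^2
order-2 term: -(15/4)x^4 + 42x^2 + 6x
order-3 term: -5x^3 + 28x + 2
order-4 term: -(15/4)x^2 + 7
order-5 term: -(3/2)x
order-6 term: -1/4
the series for exp(D) f terminates at order 6
exp(D) f = -(1/4)x^6 - (3/2)x^5 + (13/4)x^4 + 25x^3 + (177/4)x^2 + (65/2)x + 35/4

g(x) = -(1/4)x^6 - (3/2)x^5 + (13/4)x^4 + 25x^3 + (177/4)x^2 + (65/2)x + 35/4


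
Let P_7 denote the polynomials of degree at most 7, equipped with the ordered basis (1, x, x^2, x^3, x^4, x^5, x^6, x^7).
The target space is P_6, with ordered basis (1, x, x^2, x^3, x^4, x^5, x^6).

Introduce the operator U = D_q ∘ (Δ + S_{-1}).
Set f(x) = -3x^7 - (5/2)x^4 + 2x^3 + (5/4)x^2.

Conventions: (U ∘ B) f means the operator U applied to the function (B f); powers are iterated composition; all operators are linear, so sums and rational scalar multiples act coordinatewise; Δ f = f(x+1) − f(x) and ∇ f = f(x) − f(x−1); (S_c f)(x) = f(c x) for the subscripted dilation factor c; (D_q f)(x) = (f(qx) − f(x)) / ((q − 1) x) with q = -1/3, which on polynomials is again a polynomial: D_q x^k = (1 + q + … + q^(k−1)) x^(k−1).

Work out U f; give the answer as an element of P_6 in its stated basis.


g(x) = (547/243)x^6 - (1274/81)x^5 - (427/9)x^4 - (2150/27)x^3 - 91x^2 - (283/6)x - 45/2

Δ f = -21x^6 - 63x^5 - 105x^4 - 115x^3 - 72x^2 - (45/2)x - 9/4
S_{-1} f = 3x^7 - (5/2)x^4 - 2x^3 + (5/4)x^2
(Δ + S_{-1}) f = 3x^7 - 21x^6 - 63x^5 - (215/2)x^4 - 117x^3 - (283/4)x^2 - (45/2)x - 9/4
D_q (Δ + S_{-1}) f = (547/243)x^6 - (1274/81)x^5 - (427/9)x^4 - (2150/27)x^3 - 91x^2 - (283/6)x - 45/2


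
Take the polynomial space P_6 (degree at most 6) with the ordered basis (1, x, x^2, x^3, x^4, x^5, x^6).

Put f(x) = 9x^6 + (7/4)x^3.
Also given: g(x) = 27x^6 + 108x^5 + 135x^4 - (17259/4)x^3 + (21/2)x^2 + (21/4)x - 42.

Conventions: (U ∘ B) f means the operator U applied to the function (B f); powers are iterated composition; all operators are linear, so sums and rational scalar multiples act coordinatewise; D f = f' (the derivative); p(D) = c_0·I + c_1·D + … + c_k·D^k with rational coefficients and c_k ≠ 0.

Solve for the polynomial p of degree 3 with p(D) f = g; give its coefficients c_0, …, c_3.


D^0 f = 9x^6 + (7/4)x^3
D^1 f = 54x^5 + (21/4)x^2
D^2 f = 270x^4 + (21/2)x
D^3 f = 1080x^3 + 21/2
matching coefficients of g against c_0 f + c_1 Df + … from the top degree down determines the c_i
solution: c_0 = 3, c_1 = 2, c_2 = 1/2, c_3 = -4

p(D) = 3·I + 2·D + (1/2)·D^2 − 4·D^3, i.e. c_0 = 3, c_1 = 2, c_2 = 1/2, c_3 = -4


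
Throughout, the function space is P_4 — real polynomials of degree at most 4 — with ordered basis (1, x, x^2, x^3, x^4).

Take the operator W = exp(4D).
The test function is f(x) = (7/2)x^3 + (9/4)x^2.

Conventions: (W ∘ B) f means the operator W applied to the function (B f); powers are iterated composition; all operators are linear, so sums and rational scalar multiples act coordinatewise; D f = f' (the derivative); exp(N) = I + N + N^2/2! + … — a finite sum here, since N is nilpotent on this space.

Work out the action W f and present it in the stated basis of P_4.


g(x) = (7/2)x^3 + (177/4)x^2 + 186x + 260

order-1 term: 42x^2 + 18x
order-2 term: 168x + 36
order-3 term: 224
the series for exp(4D) f terminates at order 3
exp(4D) f = (7/2)x^3 + (177/4)x^2 + 186x + 260


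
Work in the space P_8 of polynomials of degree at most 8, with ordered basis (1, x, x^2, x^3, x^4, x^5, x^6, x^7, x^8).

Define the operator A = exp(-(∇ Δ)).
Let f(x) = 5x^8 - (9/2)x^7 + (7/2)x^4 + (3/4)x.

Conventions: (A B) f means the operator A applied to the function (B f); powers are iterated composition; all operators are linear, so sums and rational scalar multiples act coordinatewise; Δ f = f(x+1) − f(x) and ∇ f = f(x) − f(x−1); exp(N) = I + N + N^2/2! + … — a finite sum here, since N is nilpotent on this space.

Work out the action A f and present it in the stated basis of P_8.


the image equals g(x) = 5x^8 - (9/2)x^7 - 280x^6 + 189x^5 + (7007/2)x^4 - 1575x^3 - 8722x^2 + (7815/4)x + 1285

order-1 term: -280x^6 + 189x^5 - 700x^4 + 315x^3 - 322x^2 + 63x - 17
order-2 term: 4200x^4 - 1890x^3 + 8400x^2 - 1890x + 1302
order-3 term: -16800x^2 + 3780x - 8400
order-4 term: 8400
the series for exp(-(∇ Δ)) f terminates at order 4
exp(-(∇ Δ)) f = 5x^8 - (9/2)x^7 - 280x^6 + 189x^5 + (7007/2)x^4 - 1575x^3 - 8722x^2 + (7815/4)x + 1285


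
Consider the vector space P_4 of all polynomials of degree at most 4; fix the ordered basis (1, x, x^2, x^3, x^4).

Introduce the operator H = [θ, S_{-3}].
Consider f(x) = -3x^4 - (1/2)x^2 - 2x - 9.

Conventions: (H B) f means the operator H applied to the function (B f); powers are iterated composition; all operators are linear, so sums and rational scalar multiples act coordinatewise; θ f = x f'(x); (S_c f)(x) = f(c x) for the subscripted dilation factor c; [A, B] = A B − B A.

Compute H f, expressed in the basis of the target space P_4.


S_{-3} f = -243x^4 - (9/2)x^2 + 6x - 9
θ S_{-3} f = -972x^4 - 9x^2 + 6x
θ f = -12x^4 - x^2 - 2x
S_{-3} θ f = -972x^4 - 9x^2 + 6x
[θ, S_{-3}] f = 0

the image equals g(x) = 0


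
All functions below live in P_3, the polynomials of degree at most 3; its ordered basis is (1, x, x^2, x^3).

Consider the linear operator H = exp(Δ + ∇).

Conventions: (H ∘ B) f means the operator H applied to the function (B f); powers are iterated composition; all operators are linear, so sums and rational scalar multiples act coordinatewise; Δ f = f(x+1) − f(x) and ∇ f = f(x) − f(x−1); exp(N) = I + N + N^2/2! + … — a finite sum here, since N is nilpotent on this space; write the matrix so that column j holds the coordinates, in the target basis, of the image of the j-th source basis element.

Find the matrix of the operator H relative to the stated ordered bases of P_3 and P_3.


the matrix is [[1, 2, 4, 10]; [0, 1, 4, 12]; [0, 0, 1, 6]; [0, 0, 0, 1]] (rows listed top to bottom)

image of 1: 1
image of x: x + 2
image of x^2: x^2 + 4x + 4
image of x^3: x^3 + 6x^2 + 12x + 10
each image's coordinates form column j of the matrix


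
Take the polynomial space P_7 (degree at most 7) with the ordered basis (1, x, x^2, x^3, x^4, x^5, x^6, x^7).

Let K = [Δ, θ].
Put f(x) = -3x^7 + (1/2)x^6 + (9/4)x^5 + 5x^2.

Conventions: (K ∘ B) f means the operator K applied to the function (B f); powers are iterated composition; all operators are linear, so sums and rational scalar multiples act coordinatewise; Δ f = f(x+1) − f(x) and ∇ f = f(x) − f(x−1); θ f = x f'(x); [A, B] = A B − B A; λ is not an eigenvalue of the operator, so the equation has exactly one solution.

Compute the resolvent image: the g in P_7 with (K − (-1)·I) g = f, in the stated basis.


write g with unknown coordinates in the stated basis and equate coefficients in (K − (-1)·I) g = f
solving from the highest basis element down gives g = -3x^7 + (43/2)x^6 - (3/4)x^5 - (1305/4)x^4 + 450x^3 + (3235/2)x^2 - 2524x - 3441/4
check: K g = -21x^6 + 3x^5 + (1305/4)x^4 - 450x^3 - (3225/2)x^2 + 2524x + 3441/4
so K g − (-1)·g = -3x^7 + (1/2)x^6 + (9/4)x^5 + 5x^2 = f ✓

the image equals g(x) = -3x^7 + (43/2)x^6 - (3/4)x^5 - (1305/4)x^4 + 450x^3 + (3235/2)x^2 - 2524x - 3441/4
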